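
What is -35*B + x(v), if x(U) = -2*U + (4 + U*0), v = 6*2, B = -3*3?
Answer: 295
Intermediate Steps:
B = -9
v = 12
x(U) = 4 - 2*U (x(U) = -2*U + (4 + 0) = -2*U + 4 = 4 - 2*U)
-35*B + x(v) = -35*(-9) + (4 - 2*12) = 315 + (4 - 24) = 315 - 20 = 295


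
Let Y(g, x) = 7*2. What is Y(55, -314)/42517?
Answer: 14/42517 ≈ 0.00032928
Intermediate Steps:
Y(g, x) = 14
Y(55, -314)/42517 = 14/42517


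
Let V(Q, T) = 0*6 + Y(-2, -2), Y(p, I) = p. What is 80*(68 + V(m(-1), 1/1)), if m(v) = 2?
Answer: 5280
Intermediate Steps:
V(Q, T) = -2 (V(Q, T) = 0*6 - 2 = 0 - 2 = -2)
80*(68 + V(m(-1), 1/1)) = 80*(68 - 2) = 80*66 = 5280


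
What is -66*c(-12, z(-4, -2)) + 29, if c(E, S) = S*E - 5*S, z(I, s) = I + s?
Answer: -6703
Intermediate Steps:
c(E, S) = -5*S + E*S (c(E, S) = E*S - 5*S = -5*S + E*S)
-66*c(-12, z(-4, -2)) + 29 = -66*(-4 - 2)*(-5 - 12) + 29 = -(-396)*(-17) + 29 = -66*102 + 29 = -6732 + 29 = -6703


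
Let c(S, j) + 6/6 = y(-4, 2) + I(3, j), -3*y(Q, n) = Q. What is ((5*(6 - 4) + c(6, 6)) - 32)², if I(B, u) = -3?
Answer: 5476/9 ≈ 608.44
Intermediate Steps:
y(Q, n) = -Q/3
c(S, j) = -8/3 (c(S, j) = -1 + (-⅓*(-4) - 3) = -1 + (4/3 - 3) = -1 - 5/3 = -8/3)
((5*(6 - 4) + c(6, 6)) - 32)² = ((5*(6 - 4) - 8/3) - 32)² = ((5*2 - 8/3) - 32)² = ((10 - 8/3) - 32)² = (22/3 - 32)² = (-74/3)² = 5476/9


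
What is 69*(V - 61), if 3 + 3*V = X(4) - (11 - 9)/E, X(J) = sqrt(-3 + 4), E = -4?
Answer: -8487/2 ≈ -4243.5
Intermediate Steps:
X(J) = 1 (X(J) = sqrt(1) = 1)
V = -1/2 (V = -1 + (1 - (11 - 9)/(-4))/3 = -1 + (1 - 2*(-1)/4)/3 = -1 + (1 - 1*(-1/2))/3 = -1 + (1 + 1/2)/3 = -1 + (1/3)*(3/2) = -1 + 1/2 = -1/2 ≈ -0.50000)
69*(V - 61) = 69*(-1/2 - 61) = 69*(-123/2) = -8487/2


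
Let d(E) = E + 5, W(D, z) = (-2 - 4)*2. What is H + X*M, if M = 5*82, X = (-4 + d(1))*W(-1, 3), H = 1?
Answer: -9839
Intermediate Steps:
W(D, z) = -12 (W(D, z) = -6*2 = -12)
d(E) = 5 + E
X = -24 (X = (-4 + (5 + 1))*(-12) = (-4 + 6)*(-12) = 2*(-12) = -24)
M = 410
H + X*M = 1 - 24*410 = 1 - 9840 = -9839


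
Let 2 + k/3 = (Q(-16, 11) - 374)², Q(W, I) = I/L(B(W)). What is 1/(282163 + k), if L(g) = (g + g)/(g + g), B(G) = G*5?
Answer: 1/677464 ≈ 1.4761e-6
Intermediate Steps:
B(G) = 5*G
L(g) = 1 (L(g) = (2*g)/((2*g)) = (2*g)*(1/(2*g)) = 1)
Q(W, I) = I (Q(W, I) = I/1 = I*1 = I)
k = 395301 (k = -6 + 3*(11 - 374)² = -6 + 3*(-363)² = -6 + 3*131769 = -6 + 395307 = 395301)
1/(282163 + k) = 1/(282163 + 395301) = 1/677464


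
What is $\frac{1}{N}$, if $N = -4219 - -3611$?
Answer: $- \frac{1}{608} \approx -0.0016447$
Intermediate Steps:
$N = -608$ ($N = -4219 + 3611 = -608$)
$\frac{1}{N} = \frac{1}{-608} = - \frac{1}{608}$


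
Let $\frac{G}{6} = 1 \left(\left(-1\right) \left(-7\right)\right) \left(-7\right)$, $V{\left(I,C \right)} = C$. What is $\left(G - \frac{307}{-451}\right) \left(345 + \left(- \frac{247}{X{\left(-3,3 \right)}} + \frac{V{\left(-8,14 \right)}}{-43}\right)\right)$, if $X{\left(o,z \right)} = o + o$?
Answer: $- \frac{13168773989}{116358} \approx -1.1317 \cdot 10^{5}$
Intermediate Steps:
$X{\left(o,z \right)} = 2 o$
$G = -294$ ($G = 6 \cdot 1 \left(\left(-1\right) \left(-7\right)\right) \left(-7\right) = 6 \cdot 1 \cdot 7 \left(-7\right) = 6 \cdot 7 \left(-7\right) = 6 \left(-49\right) = -294$)
$\left(G - \frac{307}{-451}\right) \left(345 + \left(- \frac{247}{X{\left(-3,3 \right)}} + \frac{V{\left(-8,14 \right)}}{-43}\right)\right) = \left(-294 - \frac{307}{-451}\right) \left(345 + \left(- \frac{247}{2 \left(-3\right)} + \frac{14}{-43}\right)\right) = \left(-294 - - \frac{307}{451}\right) \left(345 - \left(\frac{14}{43} + \frac{247}{-6}\right)\right) = \left(-294 + \frac{307}{451}\right) \left(345 - - \frac{10537}{258}\right) = - \frac{132287 \left(345 + \left(\frac{247}{6} - \frac{14}{43}\right)\right)}{451} = - \frac{132287 \left(345 + \frac{10537}{258}\right)}{451} = \left(- \frac{132287}{451}\right) \frac{99547}{258} = - \frac{13168773989}{116358}$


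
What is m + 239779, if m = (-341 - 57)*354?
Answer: 98887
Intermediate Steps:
m = -140892 (m = -398*354 = -140892)
m + 239779 = -140892 + 239779 = 98887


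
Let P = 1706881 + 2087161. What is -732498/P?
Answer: -366249/1897021 ≈ -0.19307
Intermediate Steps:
P = 3794042
-732498/P = -732498/3794042 = -732498*1/3794042 = -366249/1897021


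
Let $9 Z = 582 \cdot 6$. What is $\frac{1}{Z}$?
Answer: $\frac{1}{388} \approx 0.0025773$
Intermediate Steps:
$Z = 388$ ($Z = \frac{582 \cdot 6}{9} = \frac{1}{9} \cdot 3492 = 388$)
$\frac{1}{Z} = \frac{1}{388}$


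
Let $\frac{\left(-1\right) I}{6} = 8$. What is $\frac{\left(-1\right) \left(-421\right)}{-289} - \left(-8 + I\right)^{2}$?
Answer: $- \frac{906725}{289} \approx -3137.5$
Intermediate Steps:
$I = -48$ ($I = \left(-6\right) 8 = -48$)
$\frac{\left(-1\right) \left(-421\right)}{-289} - \left(-8 + I\right)^{2} = \frac{\left(-1\right) \left(-421\right)}{-289} - \left(-8 - 48\right)^{2} = 421 \left(- \frac{1}{289}\right) - \left(-56\right)^{2} = - \frac{421}{289} - 3136 = - \frac{906725}{289}$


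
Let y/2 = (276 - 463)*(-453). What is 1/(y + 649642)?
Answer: 1/819064 ≈ 1.2209e-6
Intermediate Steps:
y = 169422 (y = 2*((276 - 463)*(-453)) = 2*(-187*(-453)) = 2*84711 = 169422)
1/(y + 649642) = 1/(169422 + 649642) = 1/819064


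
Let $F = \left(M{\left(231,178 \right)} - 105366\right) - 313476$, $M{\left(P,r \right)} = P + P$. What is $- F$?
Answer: $418380$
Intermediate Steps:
$M{\left(P,r \right)} = 2 P$
$F = -418380$ ($F = \left(2 \cdot 231 - 105366\right) - 313476 = \left(462 - 105366\right) - 313476 = -104904 - 313476 = -418380$)
$- F = \left(-1\right) \left(-418380\right) = 418380$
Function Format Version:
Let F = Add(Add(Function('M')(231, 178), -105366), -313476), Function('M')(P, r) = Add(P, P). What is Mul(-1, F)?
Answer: 418380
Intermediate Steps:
Function('M')(P, r) = Mul(2, P)
F = -418380 (F = Add(Add(Mul(2, 231), -105366), -313476) = Add(Add(462, -105366), -313476) = Add(-104904, -313476) = -418380)
Mul(-1, F) = Mul(-1, -418380) = 418380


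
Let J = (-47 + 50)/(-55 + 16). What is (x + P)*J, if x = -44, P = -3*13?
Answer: 83/13 ≈ 6.3846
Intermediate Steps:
P = -39
J = -1/13 (J = 3/(-39) = 3*(-1/39) = -1/13 ≈ -0.076923)
(x + P)*J = (-44 - 39)*(-1/13) = -83*(-1/13) = 83/13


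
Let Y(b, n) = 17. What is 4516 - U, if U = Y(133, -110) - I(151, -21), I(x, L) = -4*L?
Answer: 4583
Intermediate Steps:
U = -67 (U = 17 - (-4)*(-21) = 17 - 1*84 = 17 - 84 = -67)
4516 - U = 4516 - 1*(-67) = 4516 + 67 = 4583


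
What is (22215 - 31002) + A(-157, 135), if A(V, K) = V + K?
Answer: -8809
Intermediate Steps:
A(V, K) = K + V
(22215 - 31002) + A(-157, 135) = (22215 - 31002) + (135 - 157) = -8787 - 22 = -8809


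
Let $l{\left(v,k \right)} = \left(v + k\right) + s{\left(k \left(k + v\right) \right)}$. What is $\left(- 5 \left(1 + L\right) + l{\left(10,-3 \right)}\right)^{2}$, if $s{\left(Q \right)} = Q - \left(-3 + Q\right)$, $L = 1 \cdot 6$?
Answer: $625$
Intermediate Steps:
$L = 6$
$s{\left(Q \right)} = 3$
$l{\left(v,k \right)} = 3 + k + v$ ($l{\left(v,k \right)} = \left(v + k\right) + 3 = \left(k + v\right) + 3 = 3 + k + v$)
$\left(- 5 \left(1 + L\right) + l{\left(10,-3 \right)}\right)^{2} = \left(- 5 \left(1 + 6\right) + \left(3 - 3 + 10\right)\right)^{2} = \left(\left(-5\right) 7 + 10\right)^{2} = \left(-35 + 10\right)^{2} = \left(-25\right)^{2} = 625$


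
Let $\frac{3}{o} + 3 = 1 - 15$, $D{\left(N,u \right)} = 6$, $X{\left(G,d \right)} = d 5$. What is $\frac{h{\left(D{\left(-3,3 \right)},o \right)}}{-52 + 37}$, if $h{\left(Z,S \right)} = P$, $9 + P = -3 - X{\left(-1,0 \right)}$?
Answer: $\frac{4}{5} \approx 0.8$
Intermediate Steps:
$X{\left(G,d \right)} = 5 d$
$o = - \frac{3}{17}$ ($o = \frac{3}{-3 + \left(1 - 15\right)} = \frac{3}{-3 - 14} = \frac{3}{-17} = 3 \left(- \frac{1}{17}\right) = - \frac{3}{17} \approx -0.17647$)
$P = -12$ ($P = -9 - \left(3 + 5 \cdot 0\right) = -9 - 3 = -12$)
$h{\left(Z,S \right)} = -12$
$\frac{h{\left(D{\left(-3,3 \right)},o \right)}}{-52 + 37} = \frac{1}{-52 + 37} \left(-12\right) = \frac{1}{-15} \left(-12\right) = \left(- \frac{1}{15}\right) \left(-12\right) = \frac{4}{5}$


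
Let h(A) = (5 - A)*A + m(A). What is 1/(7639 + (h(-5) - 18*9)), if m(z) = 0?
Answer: 1/7427 ≈ 0.00013464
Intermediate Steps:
h(A) = A*(5 - A) (h(A) = (5 - A)*A + 0 = A*(5 - A) + 0 = A*(5 - A))
1/(7639 + (h(-5) - 18*9)) = 1/(7639 + (-5*(5 - 1*(-5)) - 18*9)) = 1/(7639 + (-5*(5 + 5) - 162)) = 1/(7639 + (-5*10 - 162)) = 1/(7639 + (-50 - 162)) = 1/(7639 - 212) = 1/7427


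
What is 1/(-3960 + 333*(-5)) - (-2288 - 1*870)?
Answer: 17763749/5625 ≈ 3158.0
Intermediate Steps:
1/(-3960 + 333*(-5)) - (-2288 - 1*870) = 1/(-3960 - 1665) - (-2288 - 870) = 1/(-5625) - 1*(-3158) = -1/5625 + 3158 = 17763749/5625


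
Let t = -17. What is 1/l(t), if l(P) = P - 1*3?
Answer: -1/20 ≈ -0.050000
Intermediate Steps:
l(P) = -3 + P (l(P) = P - 3 = -3 + P)
1/l(t) = 1/(-3 - 17) = 1/(-20) = -1/20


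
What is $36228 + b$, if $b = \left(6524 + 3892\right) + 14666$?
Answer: $61310$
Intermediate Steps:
$b = 25082$ ($b = 10416 + 14666 = 25082$)
$36228 + b = 36228 + 25082 = 61310$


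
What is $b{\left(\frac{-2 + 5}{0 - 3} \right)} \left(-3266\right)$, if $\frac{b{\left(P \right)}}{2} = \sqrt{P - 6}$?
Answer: $- 6532 i \sqrt{7} \approx - 17282.0 i$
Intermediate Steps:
$b{\left(P \right)} = 2 \sqrt{-6 + P}$ ($b{\left(P \right)} = 2 \sqrt{P - 6} = 2 \sqrt{-6 + P}$)
$b{\left(\frac{-2 + 5}{0 - 3} \right)} \left(-3266\right) = 2 \sqrt{-6 + \frac{-2 + 5}{0 - 3}} \left(-3266\right) = 2 \sqrt{-6 + \frac{3}{-3}} \left(-3266\right) = 2 \sqrt{-6 + 3 \left(- \frac{1}{3}\right)} \left(-3266\right) = 2 \sqrt{-6 - 1} \left(-3266\right) = 2 \sqrt{-7} \left(-3266\right) = 2 i \sqrt{7} \left(-3266\right) = - 6532 i \sqrt{7}$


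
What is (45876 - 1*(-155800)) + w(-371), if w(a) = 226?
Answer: 201902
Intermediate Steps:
(45876 - 1*(-155800)) + w(-371) = (45876 - 1*(-155800)) + 226 = (45876 + 155800) + 226 = 201676 + 226 = 201902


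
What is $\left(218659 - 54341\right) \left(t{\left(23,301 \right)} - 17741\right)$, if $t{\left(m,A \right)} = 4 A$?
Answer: $-2717326766$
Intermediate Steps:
$\left(218659 - 54341\right) \left(t{\left(23,301 \right)} - 17741\right) = \left(218659 - 54341\right) \left(4 \cdot 301 - 17741\right) = 164318 \left(1204 - 17741\right) = 164318 \left(-16537\right) = -2717326766$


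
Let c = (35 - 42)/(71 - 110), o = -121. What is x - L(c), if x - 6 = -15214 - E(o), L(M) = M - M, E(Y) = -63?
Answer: -15145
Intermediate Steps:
c = 7/39 (c = -7/(-39) = -7*(-1/39) = 7/39 ≈ 0.17949)
L(M) = 0
x = -15145 (x = 6 + (-15214 - 1*(-63)) = 6 + (-15214 + 63) = 6 - 15151 = -15145)
x - L(c) = -15145 - 1*0 = -15145 + 0 = -15145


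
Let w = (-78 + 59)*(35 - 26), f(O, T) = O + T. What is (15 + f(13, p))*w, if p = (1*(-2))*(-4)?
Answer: -6156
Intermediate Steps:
p = 8 (p = -2*(-4) = 8)
w = -171 (w = -19*9 = -171)
(15 + f(13, p))*w = (15 + (13 + 8))*(-171) = (15 + 21)*(-171) = 36*(-171) = -6156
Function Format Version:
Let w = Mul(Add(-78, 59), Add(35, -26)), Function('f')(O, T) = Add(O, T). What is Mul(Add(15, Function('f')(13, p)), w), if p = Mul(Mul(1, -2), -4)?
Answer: -6156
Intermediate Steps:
p = 8 (p = Mul(-2, -4) = 8)
w = -171 (w = Mul(-19, 9) = -171)
Mul(Add(15, Function('f')(13, p)), w) = Mul(Add(15, Add(13, 8)), -171) = Mul(Add(15, 21), -171) = Mul(36, -171) = -6156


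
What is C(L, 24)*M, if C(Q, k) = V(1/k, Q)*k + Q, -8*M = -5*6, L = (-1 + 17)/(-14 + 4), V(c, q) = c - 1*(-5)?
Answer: 1791/4 ≈ 447.75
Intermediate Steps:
V(c, q) = 5 + c (V(c, q) = c + 5 = 5 + c)
L = -8/5 (L = 16/(-10) = 16*(-⅒) = -8/5 ≈ -1.6000)
M = 15/4 (M = -(-5)*6/8 = -⅛*(-30) = 15/4 ≈ 3.7500)
C(Q, k) = Q + k*(5 + 1/k) (C(Q, k) = (5 + 1/k)*k + Q = k*(5 + 1/k) + Q = Q + k*(5 + 1/k))
C(L, 24)*M = (1 - 8/5 + 5*24)*(15/4) = (1 - 8/5 + 120)*(15/4) = (597/5)*(15/4) = 1791/4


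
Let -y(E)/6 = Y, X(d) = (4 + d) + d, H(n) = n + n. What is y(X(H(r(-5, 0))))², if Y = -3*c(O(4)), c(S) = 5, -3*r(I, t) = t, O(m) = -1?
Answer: 8100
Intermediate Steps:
r(I, t) = -t/3
H(n) = 2*n
Y = -15 (Y = -3*5 = -15)
X(d) = 4 + 2*d
y(E) = 90 (y(E) = -6*(-15) = 90)
y(X(H(r(-5, 0))))² = 90² = 8100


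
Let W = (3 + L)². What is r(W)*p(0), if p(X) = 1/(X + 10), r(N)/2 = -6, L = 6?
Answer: -6/5 ≈ -1.2000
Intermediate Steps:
W = 81 (W = (3 + 6)² = 9² = 81)
r(N) = -12 (r(N) = 2*(-6) = -12)
p(X) = 1/(10 + X)
r(W)*p(0) = -12/(10 + 0) = -12/10 = -12*⅒ = -6/5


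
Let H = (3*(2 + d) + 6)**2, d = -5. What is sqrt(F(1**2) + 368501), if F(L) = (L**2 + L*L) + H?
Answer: 8*sqrt(5758) ≈ 607.05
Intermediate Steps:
H = 9 (H = (3*(2 - 5) + 6)**2 = (3*(-3) + 6)**2 = (-9 + 6)**2 = (-3)**2 = 9)
F(L) = 9 + 2*L**2 (F(L) = (L**2 + L*L) + 9 = (L**2 + L**2) + 9 = 2*L**2 + 9 = 9 + 2*L**2)
sqrt(F(1**2) + 368501) = sqrt((9 + 2*(1**2)**2) + 368501) = sqrt((9 + 2*1**2) + 368501) = sqrt((9 + 2*1) + 368501) = sqrt((9 + 2) + 368501) = sqrt(11 + 368501) = sqrt(368512) = 8*sqrt(5758)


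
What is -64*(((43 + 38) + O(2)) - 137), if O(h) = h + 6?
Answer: 3072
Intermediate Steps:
O(h) = 6 + h
-64*(((43 + 38) + O(2)) - 137) = -64*(((43 + 38) + (6 + 2)) - 137) = -64*((81 + 8) - 137) = -64*(89 - 137) = -64*(-48) = 3072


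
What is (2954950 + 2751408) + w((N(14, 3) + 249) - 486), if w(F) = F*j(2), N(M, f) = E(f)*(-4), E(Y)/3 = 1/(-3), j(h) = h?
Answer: 5705892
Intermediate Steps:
E(Y) = -1 (E(Y) = 3/(-3) = 3*(-⅓) = -1)
N(M, f) = 4 (N(M, f) = -1*(-4) = 4)
w(F) = 2*F (w(F) = F*2 = 2*F)
(2954950 + 2751408) + w((N(14, 3) + 249) - 486) = (2954950 + 2751408) + 2*((4 + 249) - 486) = 5706358 + 2*(253 - 486) = 5706358 + 2*(-233) = 5706358 - 466 = 5705892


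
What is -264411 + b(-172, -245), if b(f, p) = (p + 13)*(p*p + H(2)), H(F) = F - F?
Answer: -14190211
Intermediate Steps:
H(F) = 0
b(f, p) = p²*(13 + p) (b(f, p) = (p + 13)*(p*p + 0) = (13 + p)*(p² + 0) = (13 + p)*p² = p²*(13 + p))
-264411 + b(-172, -245) = -264411 + (-245)²*(13 - 245) = -264411 + 60025*(-232) = -264411 - 13925800 = -14190211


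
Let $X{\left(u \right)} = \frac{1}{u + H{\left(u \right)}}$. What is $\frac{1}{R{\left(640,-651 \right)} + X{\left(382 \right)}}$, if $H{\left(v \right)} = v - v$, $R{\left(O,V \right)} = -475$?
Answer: $- \frac{382}{181449} \approx -0.0021053$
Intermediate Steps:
$H{\left(v \right)} = 0$
$X{\left(u \right)} = \frac{1}{u}$ ($X{\left(u \right)} = \frac{1}{u + 0} = \frac{1}{u}$)
$\frac{1}{R{\left(640,-651 \right)} + X{\left(382 \right)}} = \frac{1}{-475 + \frac{1}{382}} = \frac{1}{- \frac{181449}{382}} = - \frac{382}{181449}$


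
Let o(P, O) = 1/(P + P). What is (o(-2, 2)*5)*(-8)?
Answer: 10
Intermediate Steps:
o(P, O) = 1/(2*P)
(o(-2, 2)*5)*(-8) = (((1/2)/(-2))*5)*(-8) = (((1/2)*(-1/2))*5)*(-8) = -1/4*5*(-8) = -5/4*(-8) = 10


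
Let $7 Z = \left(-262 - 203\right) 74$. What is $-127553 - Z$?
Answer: $- \frac{858461}{7} \approx -1.2264 \cdot 10^{5}$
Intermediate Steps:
$Z = - \frac{34410}{7}$ ($Z = \frac{\left(-262 - 203\right) 74}{7} = \frac{\left(-465\right) 74}{7} = \frac{1}{7} \left(-34410\right) = - \frac{34410}{7} \approx -4915.7$)
$-127553 - Z = -127553 - - \frac{34410}{7} = -127553 + \frac{34410}{7} = - \frac{858461}{7}$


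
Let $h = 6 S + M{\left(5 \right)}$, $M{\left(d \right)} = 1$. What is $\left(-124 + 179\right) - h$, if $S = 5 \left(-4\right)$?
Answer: $174$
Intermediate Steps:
$S = -20$
$h = -119$ ($h = 6 \left(-20\right) + 1 = -120 + 1 = -119$)
$\left(-124 + 179\right) - h = \left(-124 + 179\right) - -119 = 55 + 119 = 174$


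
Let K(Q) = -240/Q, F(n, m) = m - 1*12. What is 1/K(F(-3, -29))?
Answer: 41/240 ≈ 0.17083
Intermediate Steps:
F(n, m) = -12 + m (F(n, m) = m - 12 = -12 + m)
1/K(F(-3, -29)) = 1/(-240/(-12 - 29)) = 1/(-240/(-41)) = 1/(-240*(-1/41)) = 1/(240/41) = 41/240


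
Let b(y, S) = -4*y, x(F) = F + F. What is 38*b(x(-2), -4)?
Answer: 608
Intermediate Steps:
x(F) = 2*F
38*b(x(-2), -4) = 38*(-8*(-2)) = 38*(-4*(-4)) = 38*16 = 608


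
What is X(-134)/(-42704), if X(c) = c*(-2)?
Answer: -67/10676 ≈ -0.0062758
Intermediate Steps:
X(c) = -2*c
X(-134)/(-42704) = -2*(-134)/(-42704) = 268*(-1/42704) = -67/10676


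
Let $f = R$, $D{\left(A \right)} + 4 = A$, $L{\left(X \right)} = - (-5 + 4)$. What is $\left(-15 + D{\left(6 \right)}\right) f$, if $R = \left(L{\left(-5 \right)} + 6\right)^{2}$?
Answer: $-637$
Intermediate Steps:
$L{\left(X \right)} = 1$ ($L{\left(X \right)} = \left(-1\right) \left(-1\right) = 1$)
$D{\left(A \right)} = -4 + A$
$R = 49$ ($R = \left(1 + 6\right)^{2} = 7^{2} = 49$)
$f = 49$
$\left(-15 + D{\left(6 \right)}\right) f = \left(-15 + \left(-4 + 6\right)\right) 49 = \left(-15 + 2\right) 49 = \left(-13\right) 49 = -637$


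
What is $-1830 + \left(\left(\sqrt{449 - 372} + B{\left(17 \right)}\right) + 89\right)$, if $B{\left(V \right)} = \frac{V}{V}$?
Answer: $-1740 + \sqrt{77} \approx -1731.2$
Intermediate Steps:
$B{\left(V \right)} = 1$
$-1830 + \left(\left(\sqrt{449 - 372} + B{\left(17 \right)}\right) + 89\right) = -1830 + \left(\left(\sqrt{449 - 372} + 1\right) + 89\right) = -1830 + \left(\left(\sqrt{77} + 1\right) + 89\right) = -1830 + \left(\left(1 + \sqrt{77}\right) + 89\right) = -1830 + \left(90 + \sqrt{77}\right) = -1740 + \sqrt{77}$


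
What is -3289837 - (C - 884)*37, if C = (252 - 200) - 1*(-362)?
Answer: -3272447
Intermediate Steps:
C = 414 (C = 52 + 362 = 414)
-3289837 - (C - 884)*37 = -3289837 - (414 - 884)*37 = -3289837 - (-470)*37 = -3289837 - 1*(-17390) = -3289837 + 17390 = -3272447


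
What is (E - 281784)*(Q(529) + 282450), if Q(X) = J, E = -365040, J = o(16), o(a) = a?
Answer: -182705787984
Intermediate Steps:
J = 16
Q(X) = 16
(E - 281784)*(Q(529) + 282450) = (-365040 - 281784)*(16 + 282450) = -646824*282466 = -182705787984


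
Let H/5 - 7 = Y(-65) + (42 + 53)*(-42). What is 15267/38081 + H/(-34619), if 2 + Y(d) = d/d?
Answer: 1287101793/1318326139 ≈ 0.97632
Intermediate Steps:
Y(d) = -1 (Y(d) = -2 + d/d = -2 + 1 = -1)
H = -19920 (H = 35 + 5*(-1 + (42 + 53)*(-42)) = 35 + 5*(-1 + 95*(-42)) = 35 + 5*(-1 - 3990) = 35 + 5*(-3991) = 35 - 19955 = -19920)
15267/38081 + H/(-34619) = 15267/38081 - 19920/(-34619) = 15267*(1/38081) - 19920*(-1/34619) = 15267/38081 + 19920/34619 = 1287101793/1318326139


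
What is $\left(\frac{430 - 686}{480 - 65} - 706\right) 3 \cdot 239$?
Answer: $- \frac{210257382}{415} \approx -5.0664 \cdot 10^{5}$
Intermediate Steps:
$\left(\frac{430 - 686}{480 - 65} - 706\right) 3 \cdot 239 = \left(- \frac{256}{415} - 706\right) 717 = \left(- \frac{293246}{415}\right) 717 = - \frac{210257382}{415}$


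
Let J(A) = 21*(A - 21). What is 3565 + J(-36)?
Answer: 2368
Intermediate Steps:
J(A) = -441 + 21*A (J(A) = 21*(-21 + A) = -441 + 21*A)
3565 + J(-36) = 3565 + (-441 + 21*(-36)) = 3565 + (-441 - 756) = 3565 - 1197 = 2368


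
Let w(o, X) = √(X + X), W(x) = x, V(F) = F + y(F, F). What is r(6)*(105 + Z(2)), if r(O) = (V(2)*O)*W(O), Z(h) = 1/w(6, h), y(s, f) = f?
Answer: 15192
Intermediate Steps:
V(F) = 2*F (V(F) = F + F = 2*F)
w(o, X) = √2*√X (w(o, X) = √(2*X) = √2*√X)
Z(h) = √2/(2*√h) (Z(h) = 1/(√2*√h) = √2/(2*√h))
r(O) = 4*O² (r(O) = ((2*2)*O)*O = (4*O)*O = 4*O²)
r(6)*(105 + Z(2)) = (4*6²)*(105 + √2/(2*√2)) = (4*36)*(105 + √2*(√2/2)/2) = 144*(105 + ½) = 144*(211/2) = 15192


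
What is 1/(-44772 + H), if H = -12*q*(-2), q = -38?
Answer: -1/45684 ≈ -2.1890e-5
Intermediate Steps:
H = -912 (H = -12*(-38)*(-2) = 456*(-2) = -912)
1/(-44772 + H) = 1/(-44772 - 912) = 1/(-45684) = -1/45684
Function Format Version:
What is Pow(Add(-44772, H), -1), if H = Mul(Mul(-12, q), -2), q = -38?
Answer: Rational(-1, 45684) ≈ -2.1890e-5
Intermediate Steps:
H = -912 (H = Mul(Mul(-12, -38), -2) = Mul(456, -2) = -912)
Pow(Add(-44772, H), -1) = Pow(Add(-44772, -912), -1) = Pow(-45684, -1) = Rational(-1, 45684)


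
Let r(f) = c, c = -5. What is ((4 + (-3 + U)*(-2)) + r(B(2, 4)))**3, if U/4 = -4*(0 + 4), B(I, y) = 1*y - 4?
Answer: 2352637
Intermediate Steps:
B(I, y) = -4 + y (B(I, y) = y - 4 = -4 + y)
r(f) = -5
U = -64 (U = 4*(-4*(0 + 4)) = 4*(-4*4) = 4*(-16) = -64)
((4 + (-3 + U)*(-2)) + r(B(2, 4)))**3 = ((4 + (-3 - 64)*(-2)) - 5)**3 = ((4 - 67*(-2)) - 5)**3 = ((4 + 134) - 5)**3 = (138 - 5)**3 = 133**3 = 2352637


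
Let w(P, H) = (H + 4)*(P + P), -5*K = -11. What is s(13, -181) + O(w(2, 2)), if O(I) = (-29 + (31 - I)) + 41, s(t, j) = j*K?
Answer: -1896/5 ≈ -379.20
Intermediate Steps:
K = 11/5 (K = -⅕*(-11) = 11/5 ≈ 2.2000)
s(t, j) = 11*j/5 (s(t, j) = j*(11/5) = 11*j/5)
w(P, H) = 2*P*(4 + H) (w(P, H) = (4 + H)*(2*P) = 2*P*(4 + H))
O(I) = 43 - I (O(I) = (2 - I) + 41 = 43 - I)
s(13, -181) + O(w(2, 2)) = (11/5)*(-181) + (43 - 2*2*(4 + 2)) = -1991/5 + (43 - 2*2*6) = -1991/5 + (43 - 1*24) = -1991/5 + (43 - 24) = -1991/5 + 19 = -1896/5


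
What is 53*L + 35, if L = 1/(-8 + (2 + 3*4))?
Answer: 263/6 ≈ 43.833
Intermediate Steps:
L = ⅙ (L = 1/(-8 + (2 + 12)) = 1/(-8 + 14) = 1/6 = ⅙ ≈ 0.16667)
53*L + 35 = 53*(⅙) + 35 = 53/6 + 35 = 263/6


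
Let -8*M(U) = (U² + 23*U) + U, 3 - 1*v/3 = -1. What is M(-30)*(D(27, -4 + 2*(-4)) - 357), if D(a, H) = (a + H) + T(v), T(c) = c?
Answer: 7425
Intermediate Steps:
v = 12 (v = 9 - 3*(-1) = 9 + 3 = 12)
M(U) = -3*U - U²/8 (M(U) = -((U² + 23*U) + U)/8 = -(U² + 24*U)/8 = -3*U - U²/8)
D(a, H) = 12 + H + a (D(a, H) = (a + H) + 12 = (H + a) + 12 = 12 + H + a)
M(-30)*(D(27, -4 + 2*(-4)) - 357) = (-⅛*(-30)*(24 - 30))*((12 + (-4 + 2*(-4)) + 27) - 357) = (-⅛*(-30)*(-6))*((12 + (-4 - 8) + 27) - 357) = -45*((12 - 12 + 27) - 357)/2 = -45*(27 - 357)/2 = -45/2*(-330) = 7425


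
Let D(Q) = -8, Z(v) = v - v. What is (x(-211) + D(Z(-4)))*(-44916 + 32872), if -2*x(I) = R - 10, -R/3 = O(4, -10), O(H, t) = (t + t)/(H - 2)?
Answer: 216792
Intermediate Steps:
Z(v) = 0
O(H, t) = 2*t/(-2 + H) (O(H, t) = (2*t)/(-2 + H) = 2*t/(-2 + H))
R = 30 (R = -6*(-10)/(-2 + 4) = -6*(-10)/2 = -3*(-10) = 30)
x(I) = -10 (x(I) = -(30 - 10)/2 = -½*20 = -10)
(x(-211) + D(Z(-4)))*(-44916 + 32872) = (-10 - 8)*(-44916 + 32872) = -18*(-12044) = 216792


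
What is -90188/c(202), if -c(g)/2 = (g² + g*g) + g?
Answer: 22547/40905 ≈ 0.55120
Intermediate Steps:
c(g) = -4*g² - 2*g (c(g) = -2*((g² + g*g) + g) = -2*((g² + g²) + g) = -2*(2*g² + g) = -2*(g + 2*g²) = -4*g² - 2*g)
-90188/c(202) = -90188*(-1/(404*(1 + 2*202))) = -90188*(-1/(404*(1 + 404))) = -90188/((-2*202*405)) = -90188/(-163620) = -90188*(-1/163620) = 22547/40905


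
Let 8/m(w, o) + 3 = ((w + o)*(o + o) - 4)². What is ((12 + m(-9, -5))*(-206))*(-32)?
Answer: 1462923008/18493 ≈ 79107.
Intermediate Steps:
m(w, o) = 8/(-3 + (-4 + 2*o*(o + w))²) (m(w, o) = 8/(-3 + ((w + o)*(o + o) - 4)²) = 8/(-3 + ((o + w)*(2*o) - 4)²) = 8/(-3 + (2*o*(o + w) - 4)²) = 8/(-3 + (-4 + 2*o*(o + w))²))
((12 + m(-9, -5))*(-206))*(-32) = ((12 + 8/(-3 + 4*(-2 + (-5)² - 5*(-9))²))*(-206))*(-32) = ((12 + 8/(-3 + 4*(-2 + 25 + 45)²))*(-206))*(-32) = ((12 + 8/(-3 + 4*68²))*(-206))*(-32) = ((12 + 8/(-3 + 4*4624))*(-206))*(-32) = ((12 + 8/(-3 + 18496))*(-206))*(-32) = ((12 + 8/18493)*(-206))*(-32) = ((221924/18493)*(-206))*(-32) = -45716344/18493*(-32) = 1462923008/18493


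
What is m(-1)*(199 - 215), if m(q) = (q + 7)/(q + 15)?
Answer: -48/7 ≈ -6.8571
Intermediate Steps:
m(q) = (7 + q)/(15 + q)
m(-1)*(199 - 215) = ((7 - 1)/(15 - 1))*(199 - 215) = (6/14)*(-16) = ((1/14)*6)*(-16) = (3/7)*(-16) = -48/7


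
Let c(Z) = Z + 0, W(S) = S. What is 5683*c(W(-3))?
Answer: -17049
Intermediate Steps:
c(Z) = Z
5683*c(W(-3)) = 5683*(-3) = -17049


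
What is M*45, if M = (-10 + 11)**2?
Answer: 45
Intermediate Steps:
M = 1 (M = 1**2 = 1)
M*45 = 1*45 = 45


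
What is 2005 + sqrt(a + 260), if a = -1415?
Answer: 2005 + I*sqrt(1155) ≈ 2005.0 + 33.985*I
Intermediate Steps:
2005 + sqrt(a + 260) = 2005 + sqrt(-1415 + 260) = 2005 + sqrt(-1155) = 2005 + I*sqrt(1155)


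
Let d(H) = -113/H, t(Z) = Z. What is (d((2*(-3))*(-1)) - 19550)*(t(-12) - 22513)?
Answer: 2644727825/6 ≈ 4.4079e+8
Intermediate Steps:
(d((2*(-3))*(-1)) - 19550)*(t(-12) - 22513) = (-113/((2*(-3))*(-1)) - 19550)*(-12 - 22513) = (-113/((-6*(-1))) - 19550)*(-22525) = (-113/6 - 19550)*(-22525) = -117413/6*(-22525) = 2644727825/6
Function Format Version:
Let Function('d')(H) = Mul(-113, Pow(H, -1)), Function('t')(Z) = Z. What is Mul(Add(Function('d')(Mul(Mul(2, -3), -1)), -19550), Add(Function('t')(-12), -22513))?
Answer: Rational(2644727825, 6) ≈ 4.4079e+8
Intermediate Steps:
Mul(Add(Function('d')(Mul(Mul(2, -3), -1)), -19550), Add(Function('t')(-12), -22513)) = Mul(Add(Mul(-113, Pow(Mul(Mul(2, -3), -1), -1)), -19550), Add(-12, -22513)) = Mul(Add(Mul(-113, Pow(Mul(-6, -1), -1)), -19550), -22525) = Mul(Add(Mul(-113, Pow(6, -1)), -19550), -22525) = Mul(Add(Mul(-113, Rational(1, 6)), -19550), -22525) = Mul(Add(Rational(-113, 6), -19550), -22525) = Mul(Rational(-117413, 6), -22525) = Rational(2644727825, 6)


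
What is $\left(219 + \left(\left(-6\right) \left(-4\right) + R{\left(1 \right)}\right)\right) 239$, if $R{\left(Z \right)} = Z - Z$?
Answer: $58077$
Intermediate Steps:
$R{\left(Z \right)} = 0$
$\left(219 + \left(\left(-6\right) \left(-4\right) + R{\left(1 \right)}\right)\right) 239 = \left(219 + \left(\left(-6\right) \left(-4\right) + 0\right)\right) 239 = \left(219 + \left(24 + 0\right)\right) 239 = \left(219 + 24\right) 239 = 243 \cdot 239 = 58077$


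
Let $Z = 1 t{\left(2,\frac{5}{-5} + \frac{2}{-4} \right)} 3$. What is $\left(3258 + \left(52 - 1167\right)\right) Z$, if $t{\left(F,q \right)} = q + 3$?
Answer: $\frac{19287}{2} \approx 9643.5$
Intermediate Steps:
$t{\left(F,q \right)} = 3 + q$
$Z = \frac{9}{2}$ ($Z = 1 \left(3 + \left(\frac{5}{-5} + \frac{2}{-4}\right)\right) 3 = 1 \left(3 + \left(5 \left(- \frac{1}{5}\right) + 2 \left(- \frac{1}{4}\right)\right)\right) 3 = 1 \left(3 - \frac{3}{2}\right) 3 = 1 \cdot \frac{3}{2} \cdot 3 = \frac{3}{2} \cdot 3 = \frac{9}{2} \approx 4.5$)
$\left(3258 + \left(52 - 1167\right)\right) Z = \left(3258 + \left(52 - 1167\right)\right) \frac{9}{2} = \left(3258 - 1115\right) \frac{9}{2} = 2143 \cdot \frac{9}{2} = \frac{19287}{2}$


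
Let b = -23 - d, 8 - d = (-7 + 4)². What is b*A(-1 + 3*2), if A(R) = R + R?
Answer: -220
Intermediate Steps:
d = -1 (d = 8 - (-7 + 4)² = 8 - 1*(-3)² = 8 - 1*9 = 8 - 9 = -1)
A(R) = 2*R
b = -22 (b = -23 - 1*(-1) = -23 + 1 = -22)
b*A(-1 + 3*2) = -44*(-1 + 3*2) = -44*(-1 + 6) = -44*5 = -22*10 = -220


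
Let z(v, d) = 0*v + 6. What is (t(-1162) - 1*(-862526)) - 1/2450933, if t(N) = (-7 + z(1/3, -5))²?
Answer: 2113995887690/2450933 ≈ 8.6253e+5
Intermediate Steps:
z(v, d) = 6 (z(v, d) = 0 + 6 = 6)
t(N) = 1 (t(N) = (-7 + 6)² = (-1)² = 1)
(t(-1162) - 1*(-862526)) - 1/2450933 = (1 - 1*(-862526)) - 1/2450933 = (1 + 862526) - 1*1/2450933 = 862527 - 1/2450933 = 2113995887690/2450933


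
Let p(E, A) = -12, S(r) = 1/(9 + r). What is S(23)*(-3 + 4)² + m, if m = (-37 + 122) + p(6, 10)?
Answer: 2337/32 ≈ 73.031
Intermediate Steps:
m = 73 (m = (-37 + 122) - 12 = 85 - 12 = 73)
S(23)*(-3 + 4)² + m = (-3 + 4)²/(9 + 23) + 73 = 1²/32 + 73 = (1/32)*1 + 73 = 1/32 + 73 = 2337/32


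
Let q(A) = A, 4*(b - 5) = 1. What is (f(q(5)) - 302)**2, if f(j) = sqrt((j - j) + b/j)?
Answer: (3020 - sqrt(105))**2/100 ≈ 90586.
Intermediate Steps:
b = 21/4 (b = 5 + (1/4)*1 = 5 + 1/4 = 21/4 ≈ 5.2500)
f(j) = sqrt(21)*sqrt(1/j)/2 (f(j) = sqrt((j - j) + 21/(4*j)) = sqrt(0 + 21/(4*j)) = sqrt(21/(4*j)) = sqrt(21)*sqrt(1/j)/2)
(f(q(5)) - 302)**2 = (sqrt(21)*sqrt(1/5)/2 - 302)**2 = (sqrt(21)*(sqrt(5)/5)/2 - 302)**2 = (sqrt(105)/10 - 302)**2 = (-302 + sqrt(105)/10)**2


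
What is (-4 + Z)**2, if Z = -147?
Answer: 22801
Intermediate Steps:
(-4 + Z)**2 = (-4 - 147)**2 = (-151)**2 = 22801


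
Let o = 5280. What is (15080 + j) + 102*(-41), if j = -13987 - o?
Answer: -8369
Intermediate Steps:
j = -19267 (j = -13987 - 1*5280 = -13987 - 5280 = -19267)
(15080 + j) + 102*(-41) = (15080 - 19267) + 102*(-41) = -4187 - 4182 = -8369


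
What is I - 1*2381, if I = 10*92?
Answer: -1461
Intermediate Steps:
I = 920
I - 1*2381 = 920 - 1*2381 = 920 - 2381 = -1461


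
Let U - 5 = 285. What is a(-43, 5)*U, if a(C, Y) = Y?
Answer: 1450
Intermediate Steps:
U = 290 (U = 5 + 285 = 290)
a(-43, 5)*U = 5*290 = 1450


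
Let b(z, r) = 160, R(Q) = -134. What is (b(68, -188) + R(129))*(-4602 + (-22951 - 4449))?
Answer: -832052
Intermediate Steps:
(b(68, -188) + R(129))*(-4602 + (-22951 - 4449)) = (160 - 134)*(-4602 + (-22951 - 4449)) = 26*(-4602 - 27400) = 26*(-32002) = -832052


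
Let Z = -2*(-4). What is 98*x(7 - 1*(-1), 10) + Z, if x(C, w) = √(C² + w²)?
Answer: 8 + 196*√41 ≈ 1263.0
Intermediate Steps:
Z = 8
98*x(7 - 1*(-1), 10) + Z = 98*√((7 - 1*(-1))² + 10²) + 8 = 98*√((7 + 1)² + 100) + 8 = 98*√(8² + 100) + 8 = 98*√(64 + 100) + 8 = 98*√164 + 8 = 98*(2*√41) + 8 = 196*√41 + 8 = 8 + 196*√41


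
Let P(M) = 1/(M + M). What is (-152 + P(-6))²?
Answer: 3330625/144 ≈ 23129.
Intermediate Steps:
P(M) = 1/(2*M)
(-152 + P(-6))² = (-152 + (½)/(-6))² = (-152 + (½)*(-⅙))² = (-152 - 1/12)² = (-1825/12)² = 3330625/144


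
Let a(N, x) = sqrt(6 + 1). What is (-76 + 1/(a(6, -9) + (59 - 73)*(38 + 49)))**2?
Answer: 1816032358174301/314403241327 + 4601980*sqrt(7)/44914748761 ≈ 5776.1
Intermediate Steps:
a(N, x) = sqrt(7)
(-76 + 1/(a(6, -9) + (59 - 73)*(38 + 49)))**2 = (-76 + 1/(sqrt(7) + (59 - 73)*(38 + 49)))**2 = (-76 + 1/(sqrt(7) - 14*87))**2 = (-76 + 1/(sqrt(7) - 1218))**2 = (-76 + 1/(-1218 + sqrt(7)))**2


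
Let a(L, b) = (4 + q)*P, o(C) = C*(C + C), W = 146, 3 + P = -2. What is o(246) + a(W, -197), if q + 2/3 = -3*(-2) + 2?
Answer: 362926/3 ≈ 1.2098e+5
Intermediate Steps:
P = -5 (P = -3 - 2 = -5)
o(C) = 2*C² (o(C) = C*(2*C) = 2*C²)
q = 22/3 (q = -⅔ + (-3*(-2) + 2) = -⅔ + (6 + 2) = -⅔ + 8 = 22/3 ≈ 7.3333)
a(L, b) = -170/3 (a(L, b) = (4 + 22/3)*(-5) = (34/3)*(-5) = -170/3)
o(246) + a(W, -197) = 2*246² - 170/3 = 2*60516 - 170/3 = 121032 - 170/3 = 362926/3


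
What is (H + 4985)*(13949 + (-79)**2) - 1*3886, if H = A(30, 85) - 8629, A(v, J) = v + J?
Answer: -71254396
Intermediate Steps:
A(v, J) = J + v
H = -8514 (H = (85 + 30) - 8629 = 115 - 8629 = -8514)
(H + 4985)*(13949 + (-79)**2) - 1*3886 = (-8514 + 4985)*(13949 + (-79)**2) - 1*3886 = -3529*(13949 + 6241) - 3886 = -3529*20190 - 3886 = -71250510 - 3886 = -71254396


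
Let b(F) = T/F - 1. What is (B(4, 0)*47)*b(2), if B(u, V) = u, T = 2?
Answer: 0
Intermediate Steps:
b(F) = -1 + 2/F (b(F) = 2/F - 1 = -1 + 2/F)
(B(4, 0)*47)*b(2) = (4*47)*((2 - 1*2)/2) = 188*((2 - 2)/2) = 188*((½)*0) = 188*0 = 0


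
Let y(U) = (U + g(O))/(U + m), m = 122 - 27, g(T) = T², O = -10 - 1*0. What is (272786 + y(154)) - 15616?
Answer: 64035584/249 ≈ 2.5717e+5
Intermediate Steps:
O = -10 (O = -10 + 0 = -10)
m = 95
y(U) = (100 + U)/(95 + U) (y(U) = (U + (-10)²)/(U + 95) = (U + 100)/(95 + U) = (100 + U)/(95 + U))
(272786 + y(154)) - 15616 = (272786 + (100 + 154)/(95 + 154)) - 15616 = (272786 + 254/249) - 15616 = 67923968/249 - 15616 = 64035584/249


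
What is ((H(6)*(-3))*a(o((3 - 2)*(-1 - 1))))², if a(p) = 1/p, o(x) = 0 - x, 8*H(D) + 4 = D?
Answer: 9/64 ≈ 0.14063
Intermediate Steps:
H(D) = -½ + D/8
o(x) = -x
((H(6)*(-3))*a(o((3 - 2)*(-1 - 1))))² = (((-½ + (⅛)*6)*(-3))/((-(3 - 2)*(-1 - 1))))² = (((-½ + ¾)*(-3))/((-(-2))))² = (((¼)*(-3))/((-1*(-2))))² = (-¾/2)² = (-¾*½)² = (-3/8)² = 9/64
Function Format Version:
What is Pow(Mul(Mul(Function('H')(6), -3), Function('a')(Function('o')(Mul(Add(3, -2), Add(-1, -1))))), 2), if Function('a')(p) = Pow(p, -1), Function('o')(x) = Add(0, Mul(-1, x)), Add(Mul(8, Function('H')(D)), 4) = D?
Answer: Rational(9, 64) ≈ 0.14063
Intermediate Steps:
Function('H')(D) = Add(Rational(-1, 2), Mul(Rational(1, 8), D))
Function('o')(x) = Mul(-1, x)
Pow(Mul(Mul(Function('H')(6), -3), Function('a')(Function('o')(Mul(Add(3, -2), Add(-1, -1))))), 2) = Pow(Mul(Mul(Add(Rational(-1, 2), Mul(Rational(1, 8), 6)), -3), Pow(Mul(-1, Mul(Add(3, -2), Add(-1, -1))), -1)), 2) = Pow(Mul(Mul(Add(Rational(-1, 2), Rational(3, 4)), -3), Pow(Mul(-1, Mul(1, -2)), -1)), 2) = Pow(Mul(Mul(Rational(1, 4), -3), Pow(Mul(-1, -2), -1)), 2) = Pow(Mul(Rational(-3, 4), Pow(2, -1)), 2) = Pow(Mul(Rational(-3, 4), Rational(1, 2)), 2) = Pow(Rational(-3, 8), 2) = Rational(9, 64)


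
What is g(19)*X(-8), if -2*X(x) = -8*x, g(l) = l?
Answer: -608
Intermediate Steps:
X(x) = 4*x (X(x) = -(-4)*x = 4*x)
g(19)*X(-8) = 19*(4*(-8)) = 19*(-32) = -608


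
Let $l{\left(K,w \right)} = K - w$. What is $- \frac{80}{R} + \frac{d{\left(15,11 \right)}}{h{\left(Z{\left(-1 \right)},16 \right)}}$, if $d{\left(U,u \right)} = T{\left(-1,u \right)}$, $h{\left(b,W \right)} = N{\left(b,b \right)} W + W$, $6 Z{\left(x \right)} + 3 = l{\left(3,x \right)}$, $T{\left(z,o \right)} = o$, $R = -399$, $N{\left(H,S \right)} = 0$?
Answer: $\frac{5669}{6384} \approx 0.888$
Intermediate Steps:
$Z{\left(x \right)} = - \frac{x}{6}$ ($Z{\left(x \right)} = - \frac{1}{2} + \frac{3 - x}{6} = - \frac{1}{2} - \left(- \frac{1}{2} + \frac{x}{6}\right) = - \frac{x}{6}$)
$h{\left(b,W \right)} = W$ ($h{\left(b,W \right)} = 0 W + W = 0 + W = W$)
$d{\left(U,u \right)} = u$
$- \frac{80}{R} + \frac{d{\left(15,11 \right)}}{h{\left(Z{\left(-1 \right)},16 \right)}} = - \frac{80}{-399} + \frac{11}{16} = \left(-80\right) \left(- \frac{1}{399}\right) + 11 \cdot \frac{1}{16} = \frac{80}{399} + \frac{11}{16} = \frac{5669}{6384}$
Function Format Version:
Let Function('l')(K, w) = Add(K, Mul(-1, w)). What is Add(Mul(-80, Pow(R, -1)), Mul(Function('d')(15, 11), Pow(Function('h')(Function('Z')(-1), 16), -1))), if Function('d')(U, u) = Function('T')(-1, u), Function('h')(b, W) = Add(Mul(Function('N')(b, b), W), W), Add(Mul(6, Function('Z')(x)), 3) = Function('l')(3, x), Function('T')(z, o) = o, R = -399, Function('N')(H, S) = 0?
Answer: Rational(5669, 6384) ≈ 0.88800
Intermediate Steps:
Function('Z')(x) = Mul(Rational(-1, 6), x) (Function('Z')(x) = Add(Rational(-1, 2), Mul(Rational(1, 6), Add(3, Mul(-1, x)))) = Add(Rational(-1, 2), Add(Rational(1, 2), Mul(Rational(-1, 6), x))) = Mul(Rational(-1, 6), x))
Function('h')(b, W) = W (Function('h')(b, W) = Add(Mul(0, W), W) = Add(0, W) = W)
Function('d')(U, u) = u
Add(Mul(-80, Pow(R, -1)), Mul(Function('d')(15, 11), Pow(Function('h')(Function('Z')(-1), 16), -1))) = Add(Mul(-80, Pow(-399, -1)), Mul(11, Pow(16, -1))) = Add(Mul(-80, Rational(-1, 399)), Mul(11, Rational(1, 16))) = Add(Rational(80, 399), Rational(11, 16)) = Rational(5669, 6384)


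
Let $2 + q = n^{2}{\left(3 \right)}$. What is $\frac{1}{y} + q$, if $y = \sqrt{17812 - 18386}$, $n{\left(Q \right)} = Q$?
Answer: $7 - \frac{i \sqrt{574}}{574} \approx 7.0 - 0.041739 i$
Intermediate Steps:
$y = i \sqrt{574}$ ($y = \sqrt{-574} = i \sqrt{574} \approx 23.958 i$)
$q = 7$ ($q = -2 + 3^{2} = -2 + 9 = 7$)
$\frac{1}{y} + q = \frac{1}{i \sqrt{574}} + 7 = - \frac{i \sqrt{574}}{574} + 7 = 7 - \frac{i \sqrt{574}}{574}$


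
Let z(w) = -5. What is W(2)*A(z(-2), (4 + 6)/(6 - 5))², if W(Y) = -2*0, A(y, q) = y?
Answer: 0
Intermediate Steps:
W(Y) = 0
W(2)*A(z(-2), (4 + 6)/(6 - 5))² = 0*(-5)² = 0*25 = 0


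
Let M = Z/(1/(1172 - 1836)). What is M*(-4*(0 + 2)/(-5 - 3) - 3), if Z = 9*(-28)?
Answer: -334656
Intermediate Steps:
Z = -252
M = 167328 (M = -252/(1/(1172 - 1836)) = -252/(1/(-664)) = -252/(-1/664) = -252*(-664) = 167328)
M*(-4*(0 + 2)/(-5 - 3) - 3) = 167328*(-4*(0 + 2)/(-5 - 3) - 3) = 167328*(-8/(-8) - 3) = 167328*(-8*(-1)/8 - 3) = 167328*(-4*(-¼) - 3) = 167328*(1 - 3) = 167328*(-2) = -334656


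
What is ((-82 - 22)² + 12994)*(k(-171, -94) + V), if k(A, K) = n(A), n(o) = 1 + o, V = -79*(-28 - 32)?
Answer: 108811700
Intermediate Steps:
V = 4740 (V = -79*(-60) = 4740)
k(A, K) = 1 + A
((-82 - 22)² + 12994)*(k(-171, -94) + V) = ((-82 - 22)² + 12994)*((1 - 171) + 4740) = ((-104)² + 12994)*(-170 + 4740) = (10816 + 12994)*4570 = 23810*4570 = 108811700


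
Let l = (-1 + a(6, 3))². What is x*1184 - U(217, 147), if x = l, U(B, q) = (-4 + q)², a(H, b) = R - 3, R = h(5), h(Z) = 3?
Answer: -19265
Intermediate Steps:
R = 3
a(H, b) = 0 (a(H, b) = 3 - 3 = 0)
l = 1 (l = (-1 + 0)² = (-1)² = 1)
x = 1
x*1184 - U(217, 147) = 1*1184 - (-4 + 147)² = 1184 - 1*143² = 1184 - 1*20449 = 1184 - 20449 = -19265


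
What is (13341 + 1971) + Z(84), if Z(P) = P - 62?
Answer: 15334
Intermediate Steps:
Z(P) = -62 + P
(13341 + 1971) + Z(84) = (13341 + 1971) + (-62 + 84) = 15312 + 22 = 15334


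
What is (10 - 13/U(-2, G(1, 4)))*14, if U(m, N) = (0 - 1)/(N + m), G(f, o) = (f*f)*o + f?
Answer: 686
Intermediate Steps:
G(f, o) = f + o*f**2 (G(f, o) = f**2*o + f = o*f**2 + f = f + o*f**2)
U(m, N) = -1/(N + m)
(10 - 13/U(-2, G(1, 4)))*14 = (10 - (26 - 13*(1 + 1*4)))*14 = (10 - (26 - 13*(1 + 4)))*14 = (10 - 13/((-1/(1*5 - 2))))*14 = (10 - 13/((-1/(5 - 2))))*14 = (10 - 13/((-1/3)))*14 = (10 - 13/((-1*1/3)))*14 = (10 - 13/(-1/3))*14 = (10 - 13*(-3))*14 = (10 + 39)*14 = 49*14 = 686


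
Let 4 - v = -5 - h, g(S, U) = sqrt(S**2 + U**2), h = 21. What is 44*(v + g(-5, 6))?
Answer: 1320 + 44*sqrt(61) ≈ 1663.7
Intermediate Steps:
v = 30 (v = 4 - (-5 - 1*21) = 4 - (-5 - 21) = 4 - 1*(-26) = 4 + 26 = 30)
44*(v + g(-5, 6)) = 44*(30 + sqrt((-5)**2 + 6**2)) = 44*(30 + sqrt(25 + 36)) = 44*(30 + sqrt(61)) = 1320 + 44*sqrt(61)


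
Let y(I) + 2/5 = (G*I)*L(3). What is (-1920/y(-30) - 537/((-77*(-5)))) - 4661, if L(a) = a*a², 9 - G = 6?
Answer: -389453774/83545 ≈ -4661.6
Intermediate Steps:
G = 3 (G = 9 - 1*6 = 9 - 6 = 3)
L(a) = a³
y(I) = -⅖ + 81*I (y(I) = -⅖ + (3*I)*3³ = -⅖ + (3*I)*27 = -⅖ + 81*I)
(-1920/y(-30) - 537/((-77*(-5)))) - 4661 = (-1920/(-⅖ + 81*(-30)) - 537/((-77*(-5)))) - 4661 = (-1920/(-⅖ - 2430) - 537/385) - 4661 = (-1920/(-12152/5) - 537*1/385) - 4661 = (-1920*(-5/12152) - 537/385) - 4661 = (1200/1519 - 537/385) - 4661 = -50529/83545 - 4661 = -389453774/83545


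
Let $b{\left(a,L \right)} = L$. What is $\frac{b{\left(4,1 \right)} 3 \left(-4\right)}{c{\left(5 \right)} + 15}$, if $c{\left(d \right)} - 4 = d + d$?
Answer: $- \frac{12}{29} \approx -0.41379$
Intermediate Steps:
$c{\left(d \right)} = 4 + 2 d$ ($c{\left(d \right)} = 4 + \left(d + d\right) = 4 + 2 d$)
$\frac{b{\left(4,1 \right)} 3 \left(-4\right)}{c{\left(5 \right)} + 15} = \frac{1 \cdot 3 \left(-4\right)}{\left(4 + 2 \cdot 5\right) + 15} = \frac{1 \left(-12\right)}{\left(4 + 10\right) + 15} = - \frac{12}{14 + 15} = - \frac{12}{29}$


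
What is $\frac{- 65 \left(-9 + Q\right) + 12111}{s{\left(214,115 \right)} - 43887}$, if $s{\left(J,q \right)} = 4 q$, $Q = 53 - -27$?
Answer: $- \frac{7496}{43427} \approx -0.17261$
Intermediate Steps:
$Q = 80$ ($Q = 53 + 27 = 80$)
$\frac{- 65 \left(-9 + Q\right) + 12111}{s{\left(214,115 \right)} - 43887} = \frac{- 65 \left(-9 + 80\right) + 12111}{4 \cdot 115 - 43887} = \frac{\left(-65\right) 71 + 12111}{460 - 43887} = \frac{-4615 + 12111}{-43427} = 7496 \left(- \frac{1}{43427}\right) = - \frac{7496}{43427}$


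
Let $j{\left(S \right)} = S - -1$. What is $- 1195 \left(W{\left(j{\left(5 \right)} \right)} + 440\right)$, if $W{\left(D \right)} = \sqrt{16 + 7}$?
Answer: $-525800 - 1195 \sqrt{23} \approx -5.3153 \cdot 10^{5}$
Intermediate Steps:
$j{\left(S \right)} = 1 + S$ ($j{\left(S \right)} = S + 1 = 1 + S$)
$W{\left(D \right)} = \sqrt{23}$
$- 1195 \left(W{\left(j{\left(5 \right)} \right)} + 440\right) = - 1195 \left(\sqrt{23} + 440\right) = - 1195 \left(440 + \sqrt{23}\right) = -525800 - 1195 \sqrt{23}$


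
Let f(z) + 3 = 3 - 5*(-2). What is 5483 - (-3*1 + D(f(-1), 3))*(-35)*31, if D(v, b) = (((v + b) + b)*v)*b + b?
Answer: 526283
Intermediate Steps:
f(z) = 10 (f(z) = -3 + (3 - 5*(-2)) = -3 + (3 + 10) = -3 + 13 = 10)
D(v, b) = b + b*v*(v + 2*b) (D(v, b) = (((b + v) + b)*v)*b + b = ((v + 2*b)*v)*b + b = (v*(v + 2*b))*b + b = b*v*(v + 2*b) + b = b + b*v*(v + 2*b))
5483 - (-3*1 + D(f(-1), 3))*(-35)*31 = 5483 - (-3*1 + 3*(1 + 10² + 2*3*10))*(-35)*31 = 5483 - (-3 + 3*(1 + 100 + 60))*(-35)*31 = 5483 - (-3 + 3*161)*(-35)*31 = 5483 - (-3 + 483)*(-35)*31 = 5483 - 480*(-35)*31 = 5483 - (-16800)*31 = 5483 - 1*(-520800) = 5483 + 520800 = 526283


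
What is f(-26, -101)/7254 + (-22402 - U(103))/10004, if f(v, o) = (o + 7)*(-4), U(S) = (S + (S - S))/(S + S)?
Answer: -158746231/72569016 ≈ -2.1875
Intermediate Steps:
U(S) = 1/2 (U(S) = (S + 0)/((2*S)) = S*(1/(2*S)) = 1/2)
f(v, o) = -28 - 4*o (f(v, o) = (7 + o)*(-4) = -28 - 4*o)
f(-26, -101)/7254 + (-22402 - U(103))/10004 = (-28 - 4*(-101))/7254 + (-22402 - 1*1/2)/10004 = (-28 + 404)*(1/7254) + (-22402 - 1/2)*(1/10004) = 376*(1/7254) - 44805/2*1/10004 = 188/3627 - 44805/20008 = -158746231/72569016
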